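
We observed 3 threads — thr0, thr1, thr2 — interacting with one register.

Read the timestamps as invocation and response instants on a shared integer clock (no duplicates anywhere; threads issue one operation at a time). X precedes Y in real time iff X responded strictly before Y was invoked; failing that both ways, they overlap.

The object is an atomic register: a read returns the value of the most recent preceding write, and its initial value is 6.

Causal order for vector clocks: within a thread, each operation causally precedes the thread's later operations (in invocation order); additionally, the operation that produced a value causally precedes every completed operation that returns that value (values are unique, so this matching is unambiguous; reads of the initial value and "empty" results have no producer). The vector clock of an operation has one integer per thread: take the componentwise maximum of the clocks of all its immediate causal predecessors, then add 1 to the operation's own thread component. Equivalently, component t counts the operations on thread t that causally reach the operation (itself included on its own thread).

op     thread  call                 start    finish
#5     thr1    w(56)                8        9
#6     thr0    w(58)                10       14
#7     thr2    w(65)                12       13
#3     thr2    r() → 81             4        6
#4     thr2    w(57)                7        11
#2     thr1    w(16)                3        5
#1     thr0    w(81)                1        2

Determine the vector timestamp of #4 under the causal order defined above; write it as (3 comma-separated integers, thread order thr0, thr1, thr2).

#2, invoked 3, has no incoming edges; only thr1's bump applies → (0, 1, 0)
#1, invoked 1, has no incoming edges; only thr0's bump applies → (1, 0, 0)
invoked at 8, #5 merges VC(#2)=(0, 1, 0) and bumps thr1's slot → (0, 2, 0)
invoked at 4, #3 merges VC(#1)=(1, 0, 0) and bumps thr2's slot → (1, 0, 1)
invoked at 10, #6 merges VC(#1)=(1, 0, 0) and bumps thr0's slot → (2, 0, 0)
invoked at 7, #4 merges VC(#3)=(1, 0, 1) and bumps thr2's slot → (1, 0, 2)
invoked at 12, #7 merges VC(#4)=(1, 0, 2) and bumps thr2's slot → (1, 0, 3)
target: VC(#4) = (1, 0, 2)

(1, 0, 2)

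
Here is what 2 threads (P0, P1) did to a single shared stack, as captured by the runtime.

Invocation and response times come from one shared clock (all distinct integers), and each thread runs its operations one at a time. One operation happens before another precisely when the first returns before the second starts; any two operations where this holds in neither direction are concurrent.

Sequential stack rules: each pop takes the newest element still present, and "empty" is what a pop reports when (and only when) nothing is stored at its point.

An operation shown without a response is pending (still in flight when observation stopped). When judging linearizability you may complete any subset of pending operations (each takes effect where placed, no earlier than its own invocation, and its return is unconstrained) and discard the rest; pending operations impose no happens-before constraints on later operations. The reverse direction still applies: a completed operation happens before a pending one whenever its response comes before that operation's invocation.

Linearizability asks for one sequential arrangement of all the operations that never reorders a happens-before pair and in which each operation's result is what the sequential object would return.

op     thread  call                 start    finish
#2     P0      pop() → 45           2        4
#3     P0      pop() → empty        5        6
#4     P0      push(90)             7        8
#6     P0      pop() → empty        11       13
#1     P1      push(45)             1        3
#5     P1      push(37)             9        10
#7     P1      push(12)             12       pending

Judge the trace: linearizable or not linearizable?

events 1..12 are fine; event 13 — the response of #6 at time 13 — makes the prefix non-linearizable
real-time-consistent orders of the 6 completed operations: 2 — all fail the stack replay
include/drop combinations of the 1 pending operation (#7) were all tried; none helps
take #1, #2, #3, #4, #5, #6 (pending dropped): step 6 already fails, because #6 pop() → empty cannot occur there
take #2, #1, #3, #4, #5, #6 (pending dropped): step 1 already fails, because #2 pop() → 45 cannot occur there

not linearizable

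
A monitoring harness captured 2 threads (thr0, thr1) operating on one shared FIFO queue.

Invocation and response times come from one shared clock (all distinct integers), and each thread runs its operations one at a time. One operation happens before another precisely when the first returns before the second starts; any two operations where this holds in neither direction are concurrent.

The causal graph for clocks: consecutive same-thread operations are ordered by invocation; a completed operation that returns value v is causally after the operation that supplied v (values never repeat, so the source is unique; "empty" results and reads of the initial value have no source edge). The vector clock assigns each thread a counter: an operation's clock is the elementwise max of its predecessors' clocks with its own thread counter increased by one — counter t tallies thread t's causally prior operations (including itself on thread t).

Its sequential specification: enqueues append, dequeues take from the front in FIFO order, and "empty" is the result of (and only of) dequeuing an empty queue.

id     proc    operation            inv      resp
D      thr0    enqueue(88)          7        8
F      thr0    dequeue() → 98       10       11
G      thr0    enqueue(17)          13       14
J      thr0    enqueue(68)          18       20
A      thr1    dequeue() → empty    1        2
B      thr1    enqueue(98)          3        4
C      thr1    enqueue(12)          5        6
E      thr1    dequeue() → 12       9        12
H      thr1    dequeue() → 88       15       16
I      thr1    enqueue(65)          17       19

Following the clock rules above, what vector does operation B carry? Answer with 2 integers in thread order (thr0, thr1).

A, invoked 1, has no incoming edges; only thr1's bump applies → (0, 1)
D, invoked 7, has no incoming edges; only thr0's bump applies → (1, 0)
B, invoked 3, takes VC(A)=(0, 1) under max, adds 1 for thr1 → (0, 2)
C, invoked 5, takes VC(B)=(0, 2) under max, adds 1 for thr1 → (0, 3)
E, invoked 9, takes VC(C)=(0, 3) under max, adds 1 for thr1 → (0, 4)
F, invoked 10, takes VC(B)=(0, 2), VC(D)=(1, 0) under max, adds 1 for thr0 → (2, 2)
G, invoked 13, takes VC(F)=(2, 2) under max, adds 1 for thr0 → (3, 2)
H, invoked 15, takes VC(D)=(1, 0), VC(E)=(0, 4) under max, adds 1 for thr1 → (1, 5)
J, invoked 18, takes VC(G)=(3, 2) under max, adds 1 for thr0 → (4, 2)
I, invoked 17, takes VC(H)=(1, 5) under max, adds 1 for thr1 → (1, 6)
target: VC(B) = (0, 2)

(0, 2)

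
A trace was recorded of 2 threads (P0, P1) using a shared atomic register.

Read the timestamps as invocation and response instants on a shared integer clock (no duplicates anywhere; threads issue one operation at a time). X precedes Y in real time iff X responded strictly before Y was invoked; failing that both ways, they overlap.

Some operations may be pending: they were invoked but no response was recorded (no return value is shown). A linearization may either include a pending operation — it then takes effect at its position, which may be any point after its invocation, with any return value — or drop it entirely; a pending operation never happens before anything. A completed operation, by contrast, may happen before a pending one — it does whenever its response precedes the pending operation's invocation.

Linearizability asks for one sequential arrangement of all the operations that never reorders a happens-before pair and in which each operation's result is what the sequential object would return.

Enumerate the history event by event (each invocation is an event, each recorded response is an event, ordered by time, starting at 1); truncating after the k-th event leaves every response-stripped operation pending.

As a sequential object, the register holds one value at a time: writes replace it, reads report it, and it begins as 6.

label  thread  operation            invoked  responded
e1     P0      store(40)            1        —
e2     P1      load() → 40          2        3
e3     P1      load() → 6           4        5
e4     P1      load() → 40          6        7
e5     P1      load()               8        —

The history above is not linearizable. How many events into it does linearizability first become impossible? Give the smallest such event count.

one valid order for events 1..4 is e1, e2:
after step 1 (e1 store(40) (pending, included)): value 40
after step 2 (e2 load() → 40): value 40
adding event 5 (e3 responds at 5) leaves no legal real-time order
completion choices over the 1 pending operation (e1) were checked; none helps
sample order e2, e3 (pending dropped) stalls at step 1 — e2 load() → 40 has no legal effect

5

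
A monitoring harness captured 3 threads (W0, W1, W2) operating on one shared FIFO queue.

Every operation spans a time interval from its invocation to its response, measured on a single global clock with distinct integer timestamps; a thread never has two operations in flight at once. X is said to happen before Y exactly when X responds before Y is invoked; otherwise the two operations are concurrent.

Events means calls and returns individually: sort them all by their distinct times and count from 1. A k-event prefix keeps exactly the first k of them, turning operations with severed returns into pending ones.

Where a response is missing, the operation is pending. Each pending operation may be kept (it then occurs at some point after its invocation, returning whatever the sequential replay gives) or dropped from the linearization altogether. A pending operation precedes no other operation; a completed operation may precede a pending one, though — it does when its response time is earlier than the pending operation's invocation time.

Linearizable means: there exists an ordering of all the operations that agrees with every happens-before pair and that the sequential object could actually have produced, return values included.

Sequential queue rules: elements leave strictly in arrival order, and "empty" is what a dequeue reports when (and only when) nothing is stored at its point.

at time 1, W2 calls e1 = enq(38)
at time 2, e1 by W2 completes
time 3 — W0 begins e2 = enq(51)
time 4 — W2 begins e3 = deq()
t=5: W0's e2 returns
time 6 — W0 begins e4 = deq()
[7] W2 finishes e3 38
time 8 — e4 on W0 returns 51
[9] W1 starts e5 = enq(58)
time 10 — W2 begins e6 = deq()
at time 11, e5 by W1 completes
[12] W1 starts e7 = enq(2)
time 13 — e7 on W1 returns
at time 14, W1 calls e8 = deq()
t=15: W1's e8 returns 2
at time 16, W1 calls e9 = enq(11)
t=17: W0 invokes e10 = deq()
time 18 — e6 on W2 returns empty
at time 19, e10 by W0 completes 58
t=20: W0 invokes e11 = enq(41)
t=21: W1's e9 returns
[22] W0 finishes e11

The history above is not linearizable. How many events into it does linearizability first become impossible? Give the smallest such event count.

events 1..17 are linearizable; a witness order is e1, e2, e3, e4, e5, e6, e7, e8:
1. e1 enq(38), leaving queue <38>
2. e2 enq(51), leaving queue <38,51>
3. e3 deq() → 38, leaving queue <51>
4. e4 deq() → 51, leaving queue <>
5. e5 enq(58), leaving queue <58>
6. e6 deq() (pending, included), leaving queue <>
7. e7 enq(2), leaving queue <2>
8. e8 deq() → 2, leaving queue <>
at event 18 (e6's time-18 response) nothing linearizes any more
completion choices over the 2 pending operations (e9, e10) were checked; none helps
sample order e1, e2, e3, e4, e5, e6, e7, e8 (pending dropped) stalls at step 6 — e6 deq() → empty has no legal effect
sample order e1, e2, e3, e4, e5, e7, e6, e8 (pending dropped) stalls at step 7 — e6 deq() → empty has no legal effect

18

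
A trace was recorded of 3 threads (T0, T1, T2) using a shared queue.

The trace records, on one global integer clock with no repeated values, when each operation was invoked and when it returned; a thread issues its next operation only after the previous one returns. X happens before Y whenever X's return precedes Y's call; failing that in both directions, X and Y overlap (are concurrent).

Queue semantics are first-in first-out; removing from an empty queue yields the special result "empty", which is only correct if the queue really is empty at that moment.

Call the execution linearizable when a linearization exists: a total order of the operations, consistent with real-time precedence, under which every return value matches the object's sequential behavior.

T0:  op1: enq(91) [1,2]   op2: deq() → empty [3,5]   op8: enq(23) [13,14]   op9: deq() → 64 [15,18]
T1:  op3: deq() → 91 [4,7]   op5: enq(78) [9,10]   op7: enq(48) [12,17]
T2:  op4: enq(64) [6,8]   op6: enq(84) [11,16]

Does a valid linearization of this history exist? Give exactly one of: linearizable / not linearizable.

linearizable

a witness: op1, op3, op2, op4, op5, op6, op7, op8, op9
step 1: op1 enq(91) — queue <91>
step 2: op3 deq() → 91 — queue <>
step 3: op2 deq() → empty — queue <>
step 4: op4 enq(64) — queue <64>
step 5: op5 enq(78) — queue <64,78>
step 6: op6 enq(84) — queue <64,78,84>
step 7: op7 enq(48) — queue <64,78,84,48>
step 8: op8 enq(23) — queue <64,78,84,48,23>
step 9: op9 deq() → 64 — queue <78,84,48,23>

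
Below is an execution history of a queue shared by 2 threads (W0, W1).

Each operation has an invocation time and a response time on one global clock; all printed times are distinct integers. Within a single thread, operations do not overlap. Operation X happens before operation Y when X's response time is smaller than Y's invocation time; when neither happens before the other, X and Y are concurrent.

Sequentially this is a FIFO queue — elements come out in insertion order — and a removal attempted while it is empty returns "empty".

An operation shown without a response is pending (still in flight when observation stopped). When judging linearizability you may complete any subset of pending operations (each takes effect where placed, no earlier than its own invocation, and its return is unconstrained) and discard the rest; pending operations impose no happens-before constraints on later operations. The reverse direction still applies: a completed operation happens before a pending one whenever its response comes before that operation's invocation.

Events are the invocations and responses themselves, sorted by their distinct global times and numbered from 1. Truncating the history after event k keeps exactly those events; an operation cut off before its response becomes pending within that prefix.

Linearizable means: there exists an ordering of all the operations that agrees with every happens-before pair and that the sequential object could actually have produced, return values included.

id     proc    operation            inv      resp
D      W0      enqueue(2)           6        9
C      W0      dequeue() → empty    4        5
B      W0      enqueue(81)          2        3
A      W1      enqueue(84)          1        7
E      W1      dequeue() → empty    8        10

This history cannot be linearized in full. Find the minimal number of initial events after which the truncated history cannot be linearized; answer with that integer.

5

events 1..4 are linearizable; a witness order is A, B:
step 1: A enqueue(84) (pending, included) — queue <84>
step 2: B enqueue(81) — queue <84,81>
event 5 — C's response, time 5 — after it, nothing linearizes
no escape via the 1 pending operation (A): every completion choice fails
for example B, C (pending dropped) fails at step 2: C dequeue() → empty is not legal there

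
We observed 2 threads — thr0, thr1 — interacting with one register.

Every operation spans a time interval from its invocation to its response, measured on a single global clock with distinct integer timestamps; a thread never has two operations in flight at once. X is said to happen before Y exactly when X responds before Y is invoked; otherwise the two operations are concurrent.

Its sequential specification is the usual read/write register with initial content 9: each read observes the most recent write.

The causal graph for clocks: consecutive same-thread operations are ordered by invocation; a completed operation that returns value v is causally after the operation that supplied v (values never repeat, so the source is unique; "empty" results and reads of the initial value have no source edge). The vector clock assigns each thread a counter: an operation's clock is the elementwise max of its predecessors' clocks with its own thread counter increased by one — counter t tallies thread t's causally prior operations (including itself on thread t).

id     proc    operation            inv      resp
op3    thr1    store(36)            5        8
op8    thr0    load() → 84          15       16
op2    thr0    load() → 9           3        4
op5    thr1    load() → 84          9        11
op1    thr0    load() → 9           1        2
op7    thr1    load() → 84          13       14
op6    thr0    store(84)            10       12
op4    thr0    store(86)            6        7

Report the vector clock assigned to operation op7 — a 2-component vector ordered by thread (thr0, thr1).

(4, 3)

op3, invoked 5, has no incoming edges; only thr1's bump applies → (0, 1)
op1, invoked 1, has no incoming edges; only thr0's bump applies → (1, 0)
from VC(op1)=(1, 0), op2 (invoked 3) maxes components and bumps thr0 → (2, 0)
from VC(op2)=(2, 0), op4 (invoked 6) maxes components and bumps thr0 → (3, 0)
from VC(op4)=(3, 0), op6 (invoked 10) maxes components and bumps thr0 → (4, 0)
from VC(op6)=(4, 0), op8 (invoked 15) maxes components and bumps thr0 → (5, 0)
from VC(op3)=(0, 1), VC(op6)=(4, 0), op5 (invoked 9) maxes components and bumps thr1 → (4, 2)
from VC(op5)=(4, 2), VC(op6)=(4, 0), op7 (invoked 13) maxes components and bumps thr1 → (4, 3)
target: VC(op7) = (4, 3)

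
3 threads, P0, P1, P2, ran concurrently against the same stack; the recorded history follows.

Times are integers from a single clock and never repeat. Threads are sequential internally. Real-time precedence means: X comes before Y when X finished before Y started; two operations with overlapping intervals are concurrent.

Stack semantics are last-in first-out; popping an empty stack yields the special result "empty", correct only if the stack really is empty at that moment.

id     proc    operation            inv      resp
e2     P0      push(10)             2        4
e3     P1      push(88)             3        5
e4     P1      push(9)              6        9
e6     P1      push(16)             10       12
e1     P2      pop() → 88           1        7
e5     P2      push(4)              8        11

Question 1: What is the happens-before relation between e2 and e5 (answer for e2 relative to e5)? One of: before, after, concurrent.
e2 spans [2,4], e5 spans [8,11]
resp(e2)=4 < inv(e5)=8

before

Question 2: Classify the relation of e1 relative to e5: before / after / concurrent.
e1 spans [1,7], e5 spans [8,11]
resp(e1)=7 < inv(e5)=8

before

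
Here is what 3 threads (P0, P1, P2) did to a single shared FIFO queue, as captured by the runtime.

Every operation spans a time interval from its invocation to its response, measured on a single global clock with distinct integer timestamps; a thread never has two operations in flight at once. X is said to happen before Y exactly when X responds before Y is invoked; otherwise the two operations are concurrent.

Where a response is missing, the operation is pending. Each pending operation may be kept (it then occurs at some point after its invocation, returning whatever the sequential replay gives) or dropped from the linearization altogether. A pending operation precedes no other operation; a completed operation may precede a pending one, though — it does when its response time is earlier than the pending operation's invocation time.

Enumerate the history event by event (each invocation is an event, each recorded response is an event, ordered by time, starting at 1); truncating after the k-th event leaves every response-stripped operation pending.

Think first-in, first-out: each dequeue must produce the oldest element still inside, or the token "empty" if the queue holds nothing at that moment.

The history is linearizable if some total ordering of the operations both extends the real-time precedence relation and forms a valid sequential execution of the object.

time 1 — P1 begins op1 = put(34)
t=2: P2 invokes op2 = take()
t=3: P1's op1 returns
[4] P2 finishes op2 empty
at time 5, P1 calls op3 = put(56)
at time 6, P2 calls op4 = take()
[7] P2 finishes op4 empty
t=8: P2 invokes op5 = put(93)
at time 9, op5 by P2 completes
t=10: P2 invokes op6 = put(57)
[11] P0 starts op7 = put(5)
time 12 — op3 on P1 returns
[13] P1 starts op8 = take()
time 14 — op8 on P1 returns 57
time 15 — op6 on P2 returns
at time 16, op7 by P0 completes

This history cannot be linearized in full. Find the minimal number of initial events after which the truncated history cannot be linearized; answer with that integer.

a valid linearization of events 1..6 exists, for instance op2, op1:
step 1: op2 take() → empty — queue <>
step 2: op1 put(34) — queue <34>
adding event 7 (op4 responds at 7) leaves no legal real-time order
including or dropping the 1 pending operation (op3) in any combination fails
for example op1, op2, op4 (pending dropped) fails at step 2: op2 take() → empty is not legal there
for example op2, op1, op4 (pending dropped) fails at step 3: op4 take() → empty is not legal there

7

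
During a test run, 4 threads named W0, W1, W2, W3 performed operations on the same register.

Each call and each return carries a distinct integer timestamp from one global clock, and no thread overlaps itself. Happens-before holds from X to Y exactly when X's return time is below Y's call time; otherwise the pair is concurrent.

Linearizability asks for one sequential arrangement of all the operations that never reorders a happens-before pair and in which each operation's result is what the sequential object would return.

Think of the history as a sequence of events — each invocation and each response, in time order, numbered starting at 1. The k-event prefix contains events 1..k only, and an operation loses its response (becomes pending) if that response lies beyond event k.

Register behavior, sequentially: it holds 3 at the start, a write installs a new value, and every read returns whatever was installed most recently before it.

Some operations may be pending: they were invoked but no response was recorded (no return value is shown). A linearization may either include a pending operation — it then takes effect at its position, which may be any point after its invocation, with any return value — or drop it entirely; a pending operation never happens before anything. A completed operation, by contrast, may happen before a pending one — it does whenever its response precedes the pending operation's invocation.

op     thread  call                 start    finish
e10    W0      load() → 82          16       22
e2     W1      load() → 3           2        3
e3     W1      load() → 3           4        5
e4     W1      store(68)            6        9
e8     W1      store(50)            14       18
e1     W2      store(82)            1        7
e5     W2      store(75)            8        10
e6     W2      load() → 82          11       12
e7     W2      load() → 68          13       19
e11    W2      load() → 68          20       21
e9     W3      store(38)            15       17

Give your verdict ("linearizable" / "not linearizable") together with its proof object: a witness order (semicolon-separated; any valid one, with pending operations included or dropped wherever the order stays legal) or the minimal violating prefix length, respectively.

not linearizable — minimal violating prefix: 12 events

already the first 12 events (up to e6's response at time 12) admit no linearization; the first 11 still do
every one of the 7 real-time-consistent orders over 6 completed register ops fails the sequential spec
sample order e1, e2, e3, e4, e5, e6 stalls at step 2 — e2 load() → 3 has no legal effect
sample order e1, e2, e3, e5, e4, e6 stalls at step 2 — e2 load() → 3 has no legal effect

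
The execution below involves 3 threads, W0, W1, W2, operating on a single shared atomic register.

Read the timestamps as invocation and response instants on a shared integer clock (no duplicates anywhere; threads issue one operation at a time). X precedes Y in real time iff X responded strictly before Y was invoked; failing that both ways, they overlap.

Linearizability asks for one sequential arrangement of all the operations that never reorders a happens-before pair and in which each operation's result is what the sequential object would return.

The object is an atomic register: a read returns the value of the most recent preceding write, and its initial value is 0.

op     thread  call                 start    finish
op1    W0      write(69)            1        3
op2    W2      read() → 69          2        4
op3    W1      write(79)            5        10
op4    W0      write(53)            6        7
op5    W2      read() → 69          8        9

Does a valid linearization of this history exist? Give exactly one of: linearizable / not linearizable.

already the first 9 events (up to op5's response at time 9) admit no linearization; the first 8 still do
all 2 real-time-respecting orders fail — 4 completed atomic register operations, no legal replay
including or dropping the 1 pending operation (op3) in any combination fails
one such order, op1, op2, op4, op5 (pending dropped), breaks at step 4 where op5 read() → 69 is illegal
one such order, op2, op1, op4, op5 (pending dropped), breaks at step 1 where op2 read() → 69 is illegal

not linearizable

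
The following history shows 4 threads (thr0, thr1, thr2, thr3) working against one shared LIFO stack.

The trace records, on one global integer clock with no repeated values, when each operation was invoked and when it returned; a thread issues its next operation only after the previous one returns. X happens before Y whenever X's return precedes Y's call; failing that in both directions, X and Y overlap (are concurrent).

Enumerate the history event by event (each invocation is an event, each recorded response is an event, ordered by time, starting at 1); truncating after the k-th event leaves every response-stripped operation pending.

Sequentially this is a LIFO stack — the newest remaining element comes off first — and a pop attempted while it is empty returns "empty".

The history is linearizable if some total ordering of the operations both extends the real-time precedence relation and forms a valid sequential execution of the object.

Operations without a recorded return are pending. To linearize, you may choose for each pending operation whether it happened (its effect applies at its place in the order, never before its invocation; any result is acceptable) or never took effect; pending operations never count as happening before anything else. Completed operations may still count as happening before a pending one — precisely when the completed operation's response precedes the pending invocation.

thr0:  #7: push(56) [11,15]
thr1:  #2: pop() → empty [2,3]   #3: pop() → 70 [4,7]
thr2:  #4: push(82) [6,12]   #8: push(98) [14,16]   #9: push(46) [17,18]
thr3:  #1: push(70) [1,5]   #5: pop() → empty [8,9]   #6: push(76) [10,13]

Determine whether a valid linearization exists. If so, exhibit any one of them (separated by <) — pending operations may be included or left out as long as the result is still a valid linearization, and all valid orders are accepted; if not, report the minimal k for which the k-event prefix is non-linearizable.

1. #2 pop() → empty, leaving stack <>
2. #1 push(70), leaving stack <70>
3. #3 pop() → 70, leaving stack <>
4. #5 pop() → empty, leaving stack <>
5. #4 push(82), leaving stack <82>
6. #6 push(76), leaving stack <82,76>
7. #7 push(56), leaving stack <82,76,56>
8. #8 push(98), leaving stack <82,76,56,98>
9. #9 push(46), leaving stack <82,76,56,98,46>

linearizable — witness: #2 < #1 < #3 < #5 < #4 < #6 < #7 < #8 < #9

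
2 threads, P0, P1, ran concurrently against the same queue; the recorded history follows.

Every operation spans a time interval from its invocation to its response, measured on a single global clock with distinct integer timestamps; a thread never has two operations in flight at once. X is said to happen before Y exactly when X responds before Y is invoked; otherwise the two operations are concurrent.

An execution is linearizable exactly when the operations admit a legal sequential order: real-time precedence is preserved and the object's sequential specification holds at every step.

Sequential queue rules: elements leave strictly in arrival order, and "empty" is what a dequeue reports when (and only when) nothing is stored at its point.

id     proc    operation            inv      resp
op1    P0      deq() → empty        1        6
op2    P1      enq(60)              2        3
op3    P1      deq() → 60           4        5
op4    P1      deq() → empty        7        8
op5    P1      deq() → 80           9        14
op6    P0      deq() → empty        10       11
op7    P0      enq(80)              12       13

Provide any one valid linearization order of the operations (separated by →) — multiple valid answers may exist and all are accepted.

op1 → op2 → op3 → op4 → op6 → op7 → op5

1. op1 deq() → empty, leaving queue <>
2. op2 enq(60), leaving queue <60>
3. op3 deq() → 60, leaving queue <>
4. op4 deq() → empty, leaving queue <>
5. op6 deq() → empty, leaving queue <>
6. op7 enq(80), leaving queue <80>
7. op5 deq() → 80, leaving queue <>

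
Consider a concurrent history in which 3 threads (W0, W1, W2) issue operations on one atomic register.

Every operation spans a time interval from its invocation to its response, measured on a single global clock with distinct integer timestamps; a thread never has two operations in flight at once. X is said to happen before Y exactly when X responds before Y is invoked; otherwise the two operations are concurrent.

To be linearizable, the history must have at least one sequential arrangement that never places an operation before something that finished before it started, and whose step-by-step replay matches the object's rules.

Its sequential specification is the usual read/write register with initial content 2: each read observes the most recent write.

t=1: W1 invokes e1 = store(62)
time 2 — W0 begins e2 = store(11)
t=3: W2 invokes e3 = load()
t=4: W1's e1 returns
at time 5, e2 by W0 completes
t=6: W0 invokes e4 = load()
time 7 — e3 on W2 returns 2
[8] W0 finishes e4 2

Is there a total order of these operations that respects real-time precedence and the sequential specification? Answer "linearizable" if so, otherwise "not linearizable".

already the first 8 events (up to e4's response at time 8) admit no linearization; the first 7 still do
the 4 completed operations admit 8 real-time orders; each fails the atomic register replay
one such order, e1, e2, e3, e4, breaks at step 3 where e3 load() → 2 is illegal
one such order, e1, e2, e4, e3, breaks at step 3 where e4 load() → 2 is illegal

not linearizable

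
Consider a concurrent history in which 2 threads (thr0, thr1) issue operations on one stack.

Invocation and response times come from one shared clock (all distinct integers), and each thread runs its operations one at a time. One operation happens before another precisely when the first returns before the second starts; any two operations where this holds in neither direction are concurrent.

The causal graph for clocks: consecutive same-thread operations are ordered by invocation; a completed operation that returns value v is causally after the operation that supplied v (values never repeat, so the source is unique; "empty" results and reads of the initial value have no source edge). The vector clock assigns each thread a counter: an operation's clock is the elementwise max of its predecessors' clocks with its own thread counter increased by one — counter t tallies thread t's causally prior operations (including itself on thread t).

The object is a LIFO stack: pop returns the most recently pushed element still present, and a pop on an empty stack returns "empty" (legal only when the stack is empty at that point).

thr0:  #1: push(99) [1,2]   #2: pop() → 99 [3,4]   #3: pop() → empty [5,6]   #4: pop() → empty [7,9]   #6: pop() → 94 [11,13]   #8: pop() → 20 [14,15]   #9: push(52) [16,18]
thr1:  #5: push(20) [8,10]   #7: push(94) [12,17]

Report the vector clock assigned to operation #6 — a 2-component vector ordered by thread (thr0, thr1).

no predecessors for #5 (invoked 8): thr1 increments from zero → (0, 1)
no predecessors for #1 (invoked 1): thr0 increments from zero → (1, 0)
#7, invoked 12, takes VC(#5)=(0, 1) under max, adds 1 for thr1 → (0, 2)
#2, invoked 3, takes VC(#1)=(1, 0) under max, adds 1 for thr0 → (2, 0)
#3, invoked 5, takes VC(#2)=(2, 0) under max, adds 1 for thr0 → (3, 0)
#4, invoked 7, takes VC(#3)=(3, 0) under max, adds 1 for thr0 → (4, 0)
#6, invoked 11, takes VC(#4)=(4, 0), VC(#7)=(0, 2) under max, adds 1 for thr0 → (5, 2)
#8, invoked 14, takes VC(#5)=(0, 1), VC(#6)=(5, 2) under max, adds 1 for thr0 → (6, 2)
#9, invoked 16, takes VC(#8)=(6, 2) under max, adds 1 for thr0 → (7, 2)
target: VC(#6) = (5, 2)

(5, 2)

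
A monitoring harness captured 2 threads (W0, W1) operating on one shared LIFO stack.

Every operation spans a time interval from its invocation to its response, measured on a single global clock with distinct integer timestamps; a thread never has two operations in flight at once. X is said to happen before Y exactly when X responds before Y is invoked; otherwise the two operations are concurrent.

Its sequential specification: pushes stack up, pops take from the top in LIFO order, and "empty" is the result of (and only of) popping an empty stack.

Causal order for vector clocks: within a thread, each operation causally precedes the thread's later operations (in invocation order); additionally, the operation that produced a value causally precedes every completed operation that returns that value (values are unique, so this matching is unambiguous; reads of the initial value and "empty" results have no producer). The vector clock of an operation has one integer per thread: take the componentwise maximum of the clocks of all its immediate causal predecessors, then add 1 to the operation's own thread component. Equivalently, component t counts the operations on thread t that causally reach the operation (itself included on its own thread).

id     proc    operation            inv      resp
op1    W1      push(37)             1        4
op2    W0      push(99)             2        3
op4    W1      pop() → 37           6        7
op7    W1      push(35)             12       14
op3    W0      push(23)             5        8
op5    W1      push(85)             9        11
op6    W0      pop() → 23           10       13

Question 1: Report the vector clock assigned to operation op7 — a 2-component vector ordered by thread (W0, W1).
(0, 4)

op1, invoked 1, has no incoming edges; only W1's bump applies → (0, 1)
op2, invoked 2, has no incoming edges; only W0's bump applies → (1, 0)
op4, invoked 6, takes VC(op1)=(0, 1) under max, adds 1 for W1 → (0, 2)
op3, invoked 5, takes VC(op2)=(1, 0) under max, adds 1 for W0 → (2, 0)
op5, invoked 9, takes VC(op4)=(0, 2) under max, adds 1 for W1 → (0, 3)
op6, invoked 10, takes VC(op3)=(2, 0) under max, adds 1 for W0 → (3, 0)
op7, invoked 12, takes VC(op5)=(0, 3) under max, adds 1 for W1 → (0, 4)
target: VC(op7) = (0, 4)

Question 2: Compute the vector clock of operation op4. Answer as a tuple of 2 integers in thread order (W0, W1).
(0, 2)

invoked at 1, op1 has no predecessors; its own W1 bump gives (0, 1)
invoked at 2, op2 has no predecessors; its own W0 bump gives (1, 0)
from VC(op1)=(0, 1), op4 (invoked 6) maxes components and bumps W1 → (0, 2)
from VC(op2)=(1, 0), op3 (invoked 5) maxes components and bumps W0 → (2, 0)
from VC(op4)=(0, 2), op5 (invoked 9) maxes components and bumps W1 → (0, 3)
from VC(op3)=(2, 0), op6 (invoked 10) maxes components and bumps W0 → (3, 0)
from VC(op5)=(0, 3), op7 (invoked 12) maxes components and bumps W1 → (0, 4)
target: VC(op4) = (0, 2)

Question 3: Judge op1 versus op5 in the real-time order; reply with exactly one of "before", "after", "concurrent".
before

op1 spans [1,4], op5 spans [9,11]
resp(op1)=4 < inv(op5)=9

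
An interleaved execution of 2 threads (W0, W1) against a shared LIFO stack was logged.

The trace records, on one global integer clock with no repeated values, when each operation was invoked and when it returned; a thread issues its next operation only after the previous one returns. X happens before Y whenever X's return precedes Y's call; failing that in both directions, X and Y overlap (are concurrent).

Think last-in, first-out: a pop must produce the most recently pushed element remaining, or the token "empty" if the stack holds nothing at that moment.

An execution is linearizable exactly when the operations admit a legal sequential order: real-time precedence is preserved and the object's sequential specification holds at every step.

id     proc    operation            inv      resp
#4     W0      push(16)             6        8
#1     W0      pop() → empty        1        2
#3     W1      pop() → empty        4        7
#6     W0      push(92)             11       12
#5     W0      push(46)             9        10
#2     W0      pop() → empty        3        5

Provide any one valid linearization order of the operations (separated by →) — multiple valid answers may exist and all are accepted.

after step 1 (#1 pop() → empty): stack <>
after step 2 (#2 pop() → empty): stack <>
after step 3 (#3 pop() → empty): stack <>
after step 4 (#4 push(16)): stack <16>
after step 5 (#5 push(46)): stack <16,46>
after step 6 (#6 push(92)): stack <16,46,92>

#1 → #2 → #3 → #4 → #5 → #6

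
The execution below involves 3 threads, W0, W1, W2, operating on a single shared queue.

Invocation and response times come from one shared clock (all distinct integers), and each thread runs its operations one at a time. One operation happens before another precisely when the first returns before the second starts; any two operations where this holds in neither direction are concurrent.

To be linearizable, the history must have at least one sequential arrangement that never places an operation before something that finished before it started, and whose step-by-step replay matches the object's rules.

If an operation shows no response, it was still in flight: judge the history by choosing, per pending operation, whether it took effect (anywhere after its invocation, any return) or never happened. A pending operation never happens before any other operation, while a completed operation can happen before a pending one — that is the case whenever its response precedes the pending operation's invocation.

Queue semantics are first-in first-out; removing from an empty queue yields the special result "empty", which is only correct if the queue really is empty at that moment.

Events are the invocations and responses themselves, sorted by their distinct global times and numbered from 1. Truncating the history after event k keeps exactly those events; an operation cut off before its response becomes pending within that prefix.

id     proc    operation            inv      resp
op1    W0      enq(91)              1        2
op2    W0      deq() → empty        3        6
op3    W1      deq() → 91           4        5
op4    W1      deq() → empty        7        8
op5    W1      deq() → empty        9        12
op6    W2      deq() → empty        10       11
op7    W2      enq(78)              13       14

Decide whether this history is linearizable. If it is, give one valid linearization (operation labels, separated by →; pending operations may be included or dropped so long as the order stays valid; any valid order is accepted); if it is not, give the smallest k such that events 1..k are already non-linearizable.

linearizable — witness: op1 → op3 → op2 → op4 → op5 → op6 → op7

after step 1 (op1 enq(91)): queue <91>
after step 2 (op3 deq() → 91): queue <>
after step 3 (op2 deq() → empty): queue <>
after step 4 (op4 deq() → empty): queue <>
after step 5 (op5 deq() → empty): queue <>
after step 6 (op6 deq() → empty): queue <>
after step 7 (op7 enq(78)): queue <78>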